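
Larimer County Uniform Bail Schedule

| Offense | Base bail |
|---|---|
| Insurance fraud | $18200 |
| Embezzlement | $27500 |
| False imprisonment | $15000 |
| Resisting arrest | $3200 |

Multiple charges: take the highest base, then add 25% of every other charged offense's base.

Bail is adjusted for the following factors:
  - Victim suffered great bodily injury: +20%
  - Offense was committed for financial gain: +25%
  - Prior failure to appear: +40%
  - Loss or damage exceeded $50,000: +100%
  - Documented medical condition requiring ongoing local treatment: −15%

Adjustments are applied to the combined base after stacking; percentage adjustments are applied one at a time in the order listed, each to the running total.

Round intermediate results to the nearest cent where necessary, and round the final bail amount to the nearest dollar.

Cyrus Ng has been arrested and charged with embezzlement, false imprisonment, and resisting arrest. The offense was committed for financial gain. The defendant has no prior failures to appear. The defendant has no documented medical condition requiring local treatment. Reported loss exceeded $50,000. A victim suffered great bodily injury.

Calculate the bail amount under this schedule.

Base amounts from the schedule: embezzlement $27500; false imprisonment $15000; resisting arrest $3200.
Stacking rule: highest base plus 25% of each additional charge. Highest is embezzlement at $27500. Additional: $15000 × 25% = $3750; $3200 × 25% = $800. Combined base = $27500 + $4550 = $32050.
Victim suffered great bodily injury (+20%): $32050 × 1.2 = $38460.
Offense was committed for financial gain (+25%): $38460 × 1.25 = $48075.
Loss or damage exceeded $50,000 (+100%): $48075 × 2 = $96150.

$96150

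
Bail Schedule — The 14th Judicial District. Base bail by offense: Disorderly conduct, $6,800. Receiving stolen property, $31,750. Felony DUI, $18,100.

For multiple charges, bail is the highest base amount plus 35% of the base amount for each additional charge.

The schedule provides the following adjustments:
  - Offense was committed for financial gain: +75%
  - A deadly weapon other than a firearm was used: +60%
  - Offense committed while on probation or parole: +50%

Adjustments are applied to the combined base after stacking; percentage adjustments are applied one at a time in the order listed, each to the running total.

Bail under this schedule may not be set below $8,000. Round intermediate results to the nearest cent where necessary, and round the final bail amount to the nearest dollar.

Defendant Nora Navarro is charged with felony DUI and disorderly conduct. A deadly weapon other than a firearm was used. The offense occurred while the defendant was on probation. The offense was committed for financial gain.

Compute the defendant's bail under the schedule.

Base amounts from the schedule: felony DUI $18,100; disorderly conduct $6,800.
Stacking rule: highest base plus 35% of each additional charge. Highest is felony DUI at $18,100. Additional: $6,800 × 35% = $2,380. Combined base = $18,100 + $2,380 = $20,480.
Offense was committed for financial gain (+75%): $20,480 × 1.75 = $35,840.
A deadly weapon other than a firearm was used (+60%): $35,840 × 1.6 = $57,344.
Offense committed while on probation or parole (+50%): $57,344 × 1.5 = $86,016.
$86,016 is at or above the $8,000 minimum.

$86,016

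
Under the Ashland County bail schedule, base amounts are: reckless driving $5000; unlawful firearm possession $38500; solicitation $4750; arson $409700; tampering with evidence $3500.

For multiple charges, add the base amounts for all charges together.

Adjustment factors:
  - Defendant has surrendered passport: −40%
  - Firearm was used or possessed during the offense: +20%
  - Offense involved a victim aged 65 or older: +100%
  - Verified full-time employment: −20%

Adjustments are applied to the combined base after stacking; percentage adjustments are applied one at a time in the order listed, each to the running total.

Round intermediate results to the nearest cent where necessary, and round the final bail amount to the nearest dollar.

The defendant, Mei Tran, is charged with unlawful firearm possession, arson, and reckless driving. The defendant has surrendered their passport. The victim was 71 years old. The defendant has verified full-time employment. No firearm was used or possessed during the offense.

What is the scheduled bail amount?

Base amounts from the schedule: unlawful firearm possession $38500; arson $409700; reckless driving $5000.
Stacking rule: sum of all bases. $38500 + $409700 + $5000 = $453200.
Defendant has surrendered passport (−40%): $453200 × 0.6 = $271920.
Offense involved a victim aged 65 or older (+100%): $271920 × 2 = $543840.
Verified full-time employment (−20%): $543840 × 0.8 = $435072.

$435072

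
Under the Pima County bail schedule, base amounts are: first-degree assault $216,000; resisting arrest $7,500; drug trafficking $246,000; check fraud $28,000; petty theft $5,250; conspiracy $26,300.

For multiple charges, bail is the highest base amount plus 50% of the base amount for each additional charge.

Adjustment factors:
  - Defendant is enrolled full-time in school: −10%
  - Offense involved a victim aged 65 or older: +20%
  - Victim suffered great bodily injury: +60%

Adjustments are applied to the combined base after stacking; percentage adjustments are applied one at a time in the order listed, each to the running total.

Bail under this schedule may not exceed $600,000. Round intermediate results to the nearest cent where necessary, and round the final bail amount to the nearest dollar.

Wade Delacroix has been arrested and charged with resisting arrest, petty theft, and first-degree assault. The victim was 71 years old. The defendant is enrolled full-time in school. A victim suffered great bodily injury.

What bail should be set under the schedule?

$384,264

Base amounts from the schedule: resisting arrest $7,500; petty theft $5,250; first-degree assault $216,000.
Stacking rule: highest base plus 50% of each additional charge. Highest is first-degree assault at $216,000. Additional: $7,500 × 50% = $3,750; $5,250 × 50% = $2,625. Combined base = $216,000 + $6,375 = $222,375.
Defendant is enrolled full-time in school (−10%): $222,375 × 0.9 = $200,137.50.
Offense involved a victim aged 65 or older (+20%): $200,137.50 × 1.2 = $240,165.
Victim suffered great bodily injury (+60%): $240,165 × 1.6 = $384,264.
$384,264 is within the $600,000 maximum.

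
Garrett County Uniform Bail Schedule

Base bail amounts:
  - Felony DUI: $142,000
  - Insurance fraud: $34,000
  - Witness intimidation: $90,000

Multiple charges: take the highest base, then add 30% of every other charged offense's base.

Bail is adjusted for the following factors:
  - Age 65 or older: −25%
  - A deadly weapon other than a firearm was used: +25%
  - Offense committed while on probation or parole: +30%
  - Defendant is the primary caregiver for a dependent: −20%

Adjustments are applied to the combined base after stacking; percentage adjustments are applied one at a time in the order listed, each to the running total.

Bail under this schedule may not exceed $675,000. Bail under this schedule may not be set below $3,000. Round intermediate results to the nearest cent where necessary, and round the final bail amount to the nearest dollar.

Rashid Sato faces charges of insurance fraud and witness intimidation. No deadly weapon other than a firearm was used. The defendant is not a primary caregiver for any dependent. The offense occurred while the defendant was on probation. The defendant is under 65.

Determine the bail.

Base amounts from the schedule: insurance fraud $34,000; witness intimidation $90,000.
Stacking rule: highest base plus 30% of each additional charge. Highest is witness intimidation at $90,000. Additional: $34,000 × 30% = $10,200. Combined base = $90,000 + $10,200 = $100,200.
Offense committed while on probation or parole (+30%): $100,200 × 1.3 = $130,260.
$130,260 is within the $675,000 maximum.
$130,260 is at or above the $3,000 minimum.

$130,260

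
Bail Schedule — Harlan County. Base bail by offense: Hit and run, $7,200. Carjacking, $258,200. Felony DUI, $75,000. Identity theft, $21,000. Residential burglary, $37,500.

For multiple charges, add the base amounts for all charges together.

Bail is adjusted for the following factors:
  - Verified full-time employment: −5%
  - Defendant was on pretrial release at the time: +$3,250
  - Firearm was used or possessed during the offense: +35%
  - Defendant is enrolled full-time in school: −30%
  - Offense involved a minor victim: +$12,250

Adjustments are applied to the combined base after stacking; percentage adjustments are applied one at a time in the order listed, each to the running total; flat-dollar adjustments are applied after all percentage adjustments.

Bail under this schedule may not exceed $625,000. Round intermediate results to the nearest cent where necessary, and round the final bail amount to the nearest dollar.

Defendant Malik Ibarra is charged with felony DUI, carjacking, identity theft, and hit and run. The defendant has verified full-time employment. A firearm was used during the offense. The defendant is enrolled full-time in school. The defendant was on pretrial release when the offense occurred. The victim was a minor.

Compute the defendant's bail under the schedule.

$339,947

Base amounts from the schedule: felony DUI $75,000; carjacking $258,200; identity theft $21,000; hit and run $7,200.
Stacking rule: sum of all bases. $75,000 + $258,200 + $21,000 + $7,200 = $361,400.
Verified full-time employment (−5%): $361,400 × 0.95 = $343,330.
Firearm was used or possessed during the offense (+35%): $343,330 × 1.35 = $463,495.50.
Defendant is enrolled full-time in school (−30%): $463,495.50 × 0.7 = $324,446.85.
Defendant was on pretrial release at the time (+$3,250 flat): $324,446.85 + $3,250 = $327,696.85.
Offense involved a minor victim (+$12,250 flat): $327,696.85 + $12,250 = $339,946.85.
$339,946.85 is within the $625,000 maximum.
Rounded to the nearest dollar: $339,947.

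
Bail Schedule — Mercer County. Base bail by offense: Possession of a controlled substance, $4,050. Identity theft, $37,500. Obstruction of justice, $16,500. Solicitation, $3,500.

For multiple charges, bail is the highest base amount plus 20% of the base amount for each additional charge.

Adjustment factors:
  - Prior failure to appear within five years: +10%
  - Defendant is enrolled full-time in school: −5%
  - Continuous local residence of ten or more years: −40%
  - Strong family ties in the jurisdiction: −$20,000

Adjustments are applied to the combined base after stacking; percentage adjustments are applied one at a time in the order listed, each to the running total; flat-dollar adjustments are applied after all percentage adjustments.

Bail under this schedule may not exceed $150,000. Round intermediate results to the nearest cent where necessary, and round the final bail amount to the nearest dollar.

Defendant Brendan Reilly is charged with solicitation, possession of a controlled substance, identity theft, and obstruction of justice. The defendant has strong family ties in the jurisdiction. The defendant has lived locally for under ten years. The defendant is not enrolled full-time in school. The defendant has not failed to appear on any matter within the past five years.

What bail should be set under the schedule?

Base amounts from the schedule: solicitation $3,500; possession of a controlled substance $4,050; identity theft $37,500; obstruction of justice $16,500.
Stacking rule: highest base plus 20% of each additional charge. Highest is identity theft at $37,500. Additional: $3,500 × 20% = $700; $4,050 × 20% = $810; $16,500 × 20% = $3,300. Combined base = $37,500 + $4,810 = $42,310.
Strong family ties in the jurisdiction (−$20,000 flat): $42,310 − $20,000 = $22,310.
$22,310 is within the $150,000 maximum.

$22,310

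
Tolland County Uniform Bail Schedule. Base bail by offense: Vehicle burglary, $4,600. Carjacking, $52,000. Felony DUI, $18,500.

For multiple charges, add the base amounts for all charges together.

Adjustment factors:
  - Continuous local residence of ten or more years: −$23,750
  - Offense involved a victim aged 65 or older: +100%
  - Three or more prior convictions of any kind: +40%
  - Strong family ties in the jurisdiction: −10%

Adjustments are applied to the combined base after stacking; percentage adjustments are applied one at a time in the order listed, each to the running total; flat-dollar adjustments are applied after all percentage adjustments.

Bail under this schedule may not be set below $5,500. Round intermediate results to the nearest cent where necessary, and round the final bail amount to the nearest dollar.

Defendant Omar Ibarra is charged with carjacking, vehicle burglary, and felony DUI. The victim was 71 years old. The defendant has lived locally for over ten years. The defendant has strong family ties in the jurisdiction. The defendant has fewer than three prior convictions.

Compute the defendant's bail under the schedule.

Base amounts from the schedule: carjacking $52,000; vehicle burglary $4,600; felony DUI $18,500.
Stacking rule: sum of all bases. $52,000 + $4,600 + $18,500 = $75,100.
Offense involved a victim aged 65 or older (+100%): $75,100 × 2 = $150,200.
Strong family ties in the jurisdiction (−10%): $150,200 × 0.9 = $135,180.
Continuous local residence of ten or more years (−$23,750 flat): $135,180 − $23,750 = $111,430.
$111,430 is at or above the $5,500 minimum.

$111,430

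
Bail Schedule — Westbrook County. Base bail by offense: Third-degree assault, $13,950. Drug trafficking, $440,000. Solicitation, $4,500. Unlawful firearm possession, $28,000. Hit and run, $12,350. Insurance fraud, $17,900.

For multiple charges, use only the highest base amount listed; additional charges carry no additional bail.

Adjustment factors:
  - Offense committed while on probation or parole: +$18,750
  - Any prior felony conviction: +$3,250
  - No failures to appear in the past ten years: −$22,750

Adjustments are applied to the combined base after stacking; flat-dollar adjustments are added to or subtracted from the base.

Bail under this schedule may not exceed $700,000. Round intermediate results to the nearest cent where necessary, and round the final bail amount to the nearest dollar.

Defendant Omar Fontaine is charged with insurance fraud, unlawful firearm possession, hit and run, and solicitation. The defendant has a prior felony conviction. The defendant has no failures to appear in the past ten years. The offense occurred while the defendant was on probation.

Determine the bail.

$27,250

Base amounts from the schedule: insurance fraud $17,900; unlawful firearm possession $28,000; hit and run $12,350; solicitation $4,500.
Stacking rule: use the highest base only. Highest is unlawful firearm possession at $28,000. Combined base = $28,000.
Offense committed while on probation or parole (+$18,750 flat): $28,000 + $18,750 = $46,750.
Any prior felony conviction (+$3,250 flat): $46,750 + $3,250 = $50,000.
No failures to appear in the past ten years (−$22,750 flat): $50,000 − $22,750 = $27,250.
$27,250 is within the $700,000 maximum.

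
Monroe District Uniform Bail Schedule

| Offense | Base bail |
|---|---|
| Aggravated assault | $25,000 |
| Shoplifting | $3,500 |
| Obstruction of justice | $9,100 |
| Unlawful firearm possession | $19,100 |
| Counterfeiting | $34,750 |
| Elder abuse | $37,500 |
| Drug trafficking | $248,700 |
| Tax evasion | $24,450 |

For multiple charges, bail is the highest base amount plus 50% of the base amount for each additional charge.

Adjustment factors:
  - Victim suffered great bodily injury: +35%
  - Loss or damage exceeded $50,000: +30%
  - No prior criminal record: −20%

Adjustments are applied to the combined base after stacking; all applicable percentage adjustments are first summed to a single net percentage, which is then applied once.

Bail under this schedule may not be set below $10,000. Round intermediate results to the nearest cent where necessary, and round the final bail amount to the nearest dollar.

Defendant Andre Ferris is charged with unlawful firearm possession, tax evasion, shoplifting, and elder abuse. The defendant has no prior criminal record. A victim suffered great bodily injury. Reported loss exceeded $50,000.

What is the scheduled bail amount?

Base amounts from the schedule: unlawful firearm possession $19,100; tax evasion $24,450; shoplifting $3,500; elder abuse $37,500.
Stacking rule: highest base plus 50% of each additional charge. Highest is elder abuse at $37,500. Additional: $19,100 × 50% = $9,550; $24,450 × 50% = $12,225; $3,500 × 50% = $1,750. Combined base = $37,500 + $23,525 = $61,025.
Net percentage adjustment: +35% +30% −20% = +45%. $61,025 × 1.45 = $88,486.25.
$88,486.25 is at or above the $10,000 minimum.
Rounded to the nearest dollar: $88,486.

$88,486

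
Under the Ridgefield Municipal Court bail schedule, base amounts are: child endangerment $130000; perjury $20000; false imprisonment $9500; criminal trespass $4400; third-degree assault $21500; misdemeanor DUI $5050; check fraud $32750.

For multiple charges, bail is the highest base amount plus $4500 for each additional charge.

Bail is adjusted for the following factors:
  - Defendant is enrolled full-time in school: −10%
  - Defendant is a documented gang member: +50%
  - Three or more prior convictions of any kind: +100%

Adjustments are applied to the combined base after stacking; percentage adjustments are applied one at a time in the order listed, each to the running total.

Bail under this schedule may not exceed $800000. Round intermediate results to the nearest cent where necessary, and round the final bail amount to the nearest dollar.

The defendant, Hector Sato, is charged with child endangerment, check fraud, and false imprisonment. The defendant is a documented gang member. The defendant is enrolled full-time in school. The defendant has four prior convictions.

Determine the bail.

$375300

Base amounts from the schedule: child endangerment $130000; check fraud $32750; false imprisonment $9500.
Stacking rule: highest base plus $4500 per additional charge. Highest is child endangerment at $130000; 2 additional charges → +$9000. Combined base = $139000.
Defendant is enrolled full-time in school (−10%): $139000 × 0.9 = $125100.
Defendant is a documented gang member (+50%): $125100 × 1.5 = $187650.
Three or more prior convictions of any kind (+100%): $187650 × 2 = $375300.
$375300 is within the $800000 maximum.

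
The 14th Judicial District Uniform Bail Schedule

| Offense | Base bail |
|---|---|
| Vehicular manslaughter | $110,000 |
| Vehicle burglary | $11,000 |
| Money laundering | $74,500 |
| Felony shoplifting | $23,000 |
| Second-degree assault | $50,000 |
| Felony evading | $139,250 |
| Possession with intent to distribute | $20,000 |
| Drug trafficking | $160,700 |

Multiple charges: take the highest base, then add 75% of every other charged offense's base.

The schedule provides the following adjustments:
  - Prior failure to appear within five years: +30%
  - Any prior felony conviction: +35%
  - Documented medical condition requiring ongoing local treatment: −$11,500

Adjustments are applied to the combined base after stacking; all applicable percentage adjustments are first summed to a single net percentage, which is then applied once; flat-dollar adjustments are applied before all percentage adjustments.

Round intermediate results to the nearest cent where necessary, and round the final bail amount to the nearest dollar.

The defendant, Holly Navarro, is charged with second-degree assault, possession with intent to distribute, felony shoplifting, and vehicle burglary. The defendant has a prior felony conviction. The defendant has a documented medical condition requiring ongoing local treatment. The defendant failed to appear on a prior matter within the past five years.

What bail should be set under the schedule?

$130,350

Base amounts from the schedule: second-degree assault $50,000; possession with intent to distribute $20,000; felony shoplifting $23,000; vehicle burglary $11,000.
Stacking rule: highest base plus 75% of each additional charge. Highest is second-degree assault at $50,000. Additional: $20,000 × 75% = $15,000; $23,000 × 75% = $17,250; $11,000 × 75% = $8,250. Combined base = $50,000 + $40,500 = $90,500.
Documented medical condition requiring ongoing local treatment (−$11,500 flat): $90,500 − $11,500 = $79,000.
Net percentage adjustment: +30% +35% = +65%. $79,000 × 1.65 = $130,350.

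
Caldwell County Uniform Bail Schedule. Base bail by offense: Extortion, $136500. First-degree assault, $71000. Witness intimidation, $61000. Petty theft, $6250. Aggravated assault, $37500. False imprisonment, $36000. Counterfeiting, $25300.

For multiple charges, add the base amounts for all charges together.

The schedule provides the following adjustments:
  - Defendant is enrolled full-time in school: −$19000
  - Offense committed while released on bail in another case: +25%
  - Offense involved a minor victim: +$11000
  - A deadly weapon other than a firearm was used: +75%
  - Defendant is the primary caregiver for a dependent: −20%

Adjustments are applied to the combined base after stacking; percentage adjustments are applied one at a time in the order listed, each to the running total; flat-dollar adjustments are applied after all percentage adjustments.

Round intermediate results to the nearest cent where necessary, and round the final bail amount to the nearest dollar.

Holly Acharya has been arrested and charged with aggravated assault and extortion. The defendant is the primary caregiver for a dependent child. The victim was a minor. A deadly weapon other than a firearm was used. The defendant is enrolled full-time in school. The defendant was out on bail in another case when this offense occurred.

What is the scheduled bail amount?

$296500

Base amounts from the schedule: aggravated assault $37500; extortion $136500.
Stacking rule: sum of all bases. $37500 + $136500 = $174000.
Offense committed while released on bail in another case (+25%): $174000 × 1.25 = $217500.
A deadly weapon other than a firearm was used (+75%): $217500 × 1.75 = $380625.
Defendant is the primary caregiver for a dependent (−20%): $380625 × 0.8 = $304500.
Defendant is enrolled full-time in school (−$19000 flat): $304500 − $19000 = $285500.
Offense involved a minor victim (+$11000 flat): $285500 + $11000 = $296500.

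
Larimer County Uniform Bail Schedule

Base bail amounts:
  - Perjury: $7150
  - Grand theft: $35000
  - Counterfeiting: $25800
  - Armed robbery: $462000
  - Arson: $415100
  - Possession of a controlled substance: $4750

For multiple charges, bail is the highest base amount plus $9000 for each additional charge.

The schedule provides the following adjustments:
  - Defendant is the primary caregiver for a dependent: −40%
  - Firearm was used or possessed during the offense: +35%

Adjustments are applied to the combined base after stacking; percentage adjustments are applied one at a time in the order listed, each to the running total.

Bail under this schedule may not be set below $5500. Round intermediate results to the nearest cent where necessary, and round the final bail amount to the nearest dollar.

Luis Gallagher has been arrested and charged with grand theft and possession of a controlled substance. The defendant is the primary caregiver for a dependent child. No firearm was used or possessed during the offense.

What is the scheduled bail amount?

$26400

Base amounts from the schedule: grand theft $35000; possession of a controlled substance $4750.
Stacking rule: highest base plus $9000 per additional charge. Highest is grand theft at $35000; 1 additional charge → +$9000. Combined base = $44000.
Defendant is the primary caregiver for a dependent (−40%): $44000 × 0.6 = $26400.
$26400 is at or above the $5500 minimum.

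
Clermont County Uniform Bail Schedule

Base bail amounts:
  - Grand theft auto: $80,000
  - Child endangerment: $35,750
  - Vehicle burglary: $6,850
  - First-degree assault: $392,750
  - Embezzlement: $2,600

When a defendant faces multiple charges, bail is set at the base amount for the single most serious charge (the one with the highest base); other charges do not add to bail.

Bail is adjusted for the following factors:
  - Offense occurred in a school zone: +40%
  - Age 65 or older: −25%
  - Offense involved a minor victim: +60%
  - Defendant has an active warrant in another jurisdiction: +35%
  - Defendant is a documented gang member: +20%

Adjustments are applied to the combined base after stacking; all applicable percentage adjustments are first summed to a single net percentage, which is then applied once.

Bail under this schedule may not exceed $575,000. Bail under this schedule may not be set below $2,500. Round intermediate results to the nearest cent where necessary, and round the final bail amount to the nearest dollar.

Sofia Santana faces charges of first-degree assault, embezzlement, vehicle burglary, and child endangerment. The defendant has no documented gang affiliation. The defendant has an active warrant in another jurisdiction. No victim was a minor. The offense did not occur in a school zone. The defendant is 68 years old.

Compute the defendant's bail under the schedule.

$432,025

Base amounts from the schedule: first-degree assault $392,750; embezzlement $2,600; vehicle burglary $6,850; child endangerment $35,750.
Stacking rule: use the highest base only. Highest is first-degree assault at $392,750. Combined base = $392,750.
Net percentage adjustment: −25% +35% = +10%. $392,750 × 1.1 = $432,025.
$432,025 is within the $575,000 maximum.
$432,025 is at or above the $2,500 minimum.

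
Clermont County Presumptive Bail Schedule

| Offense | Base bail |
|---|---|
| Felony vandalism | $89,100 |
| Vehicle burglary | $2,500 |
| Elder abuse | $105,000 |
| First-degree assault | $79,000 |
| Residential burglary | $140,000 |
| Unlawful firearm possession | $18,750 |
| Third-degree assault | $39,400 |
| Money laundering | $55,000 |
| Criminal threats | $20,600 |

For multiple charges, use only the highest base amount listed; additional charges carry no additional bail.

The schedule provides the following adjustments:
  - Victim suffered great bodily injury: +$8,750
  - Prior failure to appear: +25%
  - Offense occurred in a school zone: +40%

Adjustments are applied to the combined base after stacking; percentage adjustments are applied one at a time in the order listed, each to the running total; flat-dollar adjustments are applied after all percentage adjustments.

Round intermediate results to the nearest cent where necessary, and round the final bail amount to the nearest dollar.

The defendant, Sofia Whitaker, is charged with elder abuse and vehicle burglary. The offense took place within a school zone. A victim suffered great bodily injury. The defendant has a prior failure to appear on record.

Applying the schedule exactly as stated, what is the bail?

$192,500

Base amounts from the schedule: elder abuse $105,000; vehicle burglary $2,500.
Stacking rule: use the highest base only. Highest is elder abuse at $105,000. Combined base = $105,000.
Prior failure to appear (+25%): $105,000 × 1.25 = $131,250.
Offense occurred in a school zone (+40%): $131,250 × 1.4 = $183,750.
Victim suffered great bodily injury (+$8,750 flat): $183,750 + $8,750 = $192,500.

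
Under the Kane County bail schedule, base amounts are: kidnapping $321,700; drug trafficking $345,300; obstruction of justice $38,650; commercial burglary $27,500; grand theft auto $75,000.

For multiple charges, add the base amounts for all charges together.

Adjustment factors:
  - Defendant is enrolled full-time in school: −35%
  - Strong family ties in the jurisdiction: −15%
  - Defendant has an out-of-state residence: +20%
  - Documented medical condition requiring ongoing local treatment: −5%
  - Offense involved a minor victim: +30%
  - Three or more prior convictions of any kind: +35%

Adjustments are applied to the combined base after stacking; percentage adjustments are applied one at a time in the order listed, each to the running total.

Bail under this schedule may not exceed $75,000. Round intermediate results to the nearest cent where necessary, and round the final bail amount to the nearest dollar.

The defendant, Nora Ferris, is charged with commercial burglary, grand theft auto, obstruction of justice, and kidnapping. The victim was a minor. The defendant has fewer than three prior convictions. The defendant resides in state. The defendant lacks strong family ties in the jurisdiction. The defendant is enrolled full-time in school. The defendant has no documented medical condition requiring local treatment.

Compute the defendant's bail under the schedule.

$75,000

Base amounts from the schedule: commercial burglary $27,500; grand theft auto $75,000; obstruction of justice $38,650; kidnapping $321,700.
Stacking rule: sum of all bases. $27,500 + $75,000 + $38,650 + $321,700 = $462,850.
Defendant is enrolled full-time in school (−35%): $462,850 × 0.65 = $300,852.50.
Offense involved a minor victim (+30%): $300,852.50 × 1.3 = $391,108.25.
Result $391,108.25 exceeds the maximum of $75,000; bail is capped at $75,000.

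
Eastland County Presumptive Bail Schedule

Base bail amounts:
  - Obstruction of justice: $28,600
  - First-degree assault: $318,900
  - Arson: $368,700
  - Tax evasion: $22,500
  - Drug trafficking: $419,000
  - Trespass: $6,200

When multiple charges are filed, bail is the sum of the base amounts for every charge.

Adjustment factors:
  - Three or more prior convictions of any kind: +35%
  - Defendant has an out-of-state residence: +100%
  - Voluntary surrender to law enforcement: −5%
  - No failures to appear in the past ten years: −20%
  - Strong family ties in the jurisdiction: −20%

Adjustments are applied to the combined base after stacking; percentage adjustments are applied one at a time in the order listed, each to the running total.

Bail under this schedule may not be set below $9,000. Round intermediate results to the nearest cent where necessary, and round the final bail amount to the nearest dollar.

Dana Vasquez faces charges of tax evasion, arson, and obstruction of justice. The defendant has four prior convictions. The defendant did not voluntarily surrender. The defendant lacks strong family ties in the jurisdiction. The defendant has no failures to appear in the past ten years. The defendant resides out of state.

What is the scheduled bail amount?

Base amounts from the schedule: tax evasion $22,500; arson $368,700; obstruction of justice $28,600.
Stacking rule: sum of all bases. $22,500 + $368,700 + $28,600 = $419,800.
Three or more prior convictions of any kind (+35%): $419,800 × 1.35 = $566,730.
Defendant has an out-of-state residence (+100%): $566,730 × 2 = $1,133,460.
No failures to appear in the past ten years (−20%): $1,133,460 × 0.8 = $906,768.
$906,768 is at or above the $9,000 minimum.

$906,768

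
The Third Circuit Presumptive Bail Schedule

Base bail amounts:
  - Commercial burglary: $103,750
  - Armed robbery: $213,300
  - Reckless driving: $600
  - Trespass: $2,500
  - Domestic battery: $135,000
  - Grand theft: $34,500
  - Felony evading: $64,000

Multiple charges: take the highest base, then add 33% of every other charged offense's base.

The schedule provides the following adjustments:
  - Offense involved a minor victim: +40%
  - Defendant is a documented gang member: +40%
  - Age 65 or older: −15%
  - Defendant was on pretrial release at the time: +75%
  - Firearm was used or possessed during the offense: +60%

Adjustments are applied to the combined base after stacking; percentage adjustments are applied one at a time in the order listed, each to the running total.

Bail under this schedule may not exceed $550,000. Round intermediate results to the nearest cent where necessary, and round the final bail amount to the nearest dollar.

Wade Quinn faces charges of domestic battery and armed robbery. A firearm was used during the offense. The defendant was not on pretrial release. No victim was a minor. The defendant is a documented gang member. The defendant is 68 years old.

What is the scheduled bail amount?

Base amounts from the schedule: domestic battery $135,000; armed robbery $213,300.
Stacking rule: highest base plus 33% of each additional charge. Highest is armed robbery at $213,300. Additional: $135,000 × 33% = $44,550. Combined base = $213,300 + $44,550 = $257,850.
Defendant is a documented gang member (+40%): $257,850 × 1.4 = $360,990.
Age 65 or older (−15%): $360,990 × 0.85 = $306,841.50.
Firearm was used or possessed during the offense (+60%): $306,841.50 × 1.6 = $490,946.40.
$490,946.40 is within the $550,000 maximum.
Rounded to the nearest dollar: $490,946.

$490,946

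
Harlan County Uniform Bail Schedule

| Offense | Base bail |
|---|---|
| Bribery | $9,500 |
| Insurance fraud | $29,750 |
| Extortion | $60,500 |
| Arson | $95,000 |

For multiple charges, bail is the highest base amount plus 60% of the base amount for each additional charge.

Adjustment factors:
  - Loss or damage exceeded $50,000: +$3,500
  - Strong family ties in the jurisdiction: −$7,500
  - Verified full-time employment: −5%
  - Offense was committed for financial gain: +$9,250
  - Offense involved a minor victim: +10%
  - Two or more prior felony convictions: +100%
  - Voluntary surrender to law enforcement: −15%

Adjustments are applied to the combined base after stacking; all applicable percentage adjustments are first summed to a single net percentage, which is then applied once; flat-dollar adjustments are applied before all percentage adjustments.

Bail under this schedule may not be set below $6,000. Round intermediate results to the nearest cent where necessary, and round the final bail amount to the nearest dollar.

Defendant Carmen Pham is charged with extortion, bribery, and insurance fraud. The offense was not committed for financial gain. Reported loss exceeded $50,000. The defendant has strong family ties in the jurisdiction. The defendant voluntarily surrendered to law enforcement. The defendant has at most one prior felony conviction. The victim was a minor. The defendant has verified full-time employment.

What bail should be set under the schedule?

$72,045

Base amounts from the schedule: extortion $60,500; bribery $9,500; insurance fraud $29,750.
Stacking rule: highest base plus 60% of each additional charge. Highest is extortion at $60,500. Additional: $9,500 × 60% = $5,700; $29,750 × 60% = $17,850. Combined base = $60,500 + $23,550 = $84,050.
Loss or damage exceeded $50,000 (+$3,500 flat): $84,050 + $3,500 = $87,550.
Strong family ties in the jurisdiction (−$7,500 flat): $87,550 − $7,500 = $80,050.
Net percentage adjustment: −5% +10% −15% = −10%. $80,050 × 0.9 = $72,045.
$72,045 is at or above the $6,000 minimum.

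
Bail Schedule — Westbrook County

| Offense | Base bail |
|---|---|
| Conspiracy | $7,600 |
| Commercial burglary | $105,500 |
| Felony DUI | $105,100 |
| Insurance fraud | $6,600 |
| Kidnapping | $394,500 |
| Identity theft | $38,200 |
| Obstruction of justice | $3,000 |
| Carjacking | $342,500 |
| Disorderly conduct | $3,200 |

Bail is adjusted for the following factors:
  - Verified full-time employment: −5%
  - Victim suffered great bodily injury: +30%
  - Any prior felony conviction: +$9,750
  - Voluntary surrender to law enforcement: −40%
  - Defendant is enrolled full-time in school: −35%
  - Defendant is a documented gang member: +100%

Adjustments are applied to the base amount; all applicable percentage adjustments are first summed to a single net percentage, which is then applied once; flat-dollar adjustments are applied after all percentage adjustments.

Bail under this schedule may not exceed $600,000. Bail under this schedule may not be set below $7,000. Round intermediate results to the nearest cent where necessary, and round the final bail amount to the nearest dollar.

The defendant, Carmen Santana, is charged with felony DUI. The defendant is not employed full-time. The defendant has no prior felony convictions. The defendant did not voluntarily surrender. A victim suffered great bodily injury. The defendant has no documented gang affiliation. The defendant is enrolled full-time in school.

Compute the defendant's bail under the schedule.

$99,845

Base amounts from the schedule: felony DUI $105,100.
Single charge. Combined base = $105,100.
Net percentage adjustment: +30% −35% = −5%. $105,100 × 0.95 = $99,845.
$99,845 is within the $600,000 maximum.
$99,845 is at or above the $7,000 minimum.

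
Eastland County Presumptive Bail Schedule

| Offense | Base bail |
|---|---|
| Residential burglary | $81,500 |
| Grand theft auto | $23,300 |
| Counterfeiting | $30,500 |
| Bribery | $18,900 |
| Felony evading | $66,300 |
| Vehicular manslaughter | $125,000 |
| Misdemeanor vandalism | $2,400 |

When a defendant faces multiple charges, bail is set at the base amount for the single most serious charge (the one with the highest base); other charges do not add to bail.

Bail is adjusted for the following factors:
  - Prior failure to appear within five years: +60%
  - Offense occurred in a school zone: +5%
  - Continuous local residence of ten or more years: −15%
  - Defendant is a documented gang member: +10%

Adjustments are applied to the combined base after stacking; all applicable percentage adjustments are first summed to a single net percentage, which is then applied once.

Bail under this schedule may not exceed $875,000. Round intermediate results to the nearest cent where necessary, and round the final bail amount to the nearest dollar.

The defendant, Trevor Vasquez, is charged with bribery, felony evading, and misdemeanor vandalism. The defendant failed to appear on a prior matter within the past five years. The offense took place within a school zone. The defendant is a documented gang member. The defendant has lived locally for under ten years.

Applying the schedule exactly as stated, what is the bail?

Base amounts from the schedule: bribery $18,900; felony evading $66,300; misdemeanor vandalism $2,400.
Stacking rule: use the highest base only. Highest is felony evading at $66,300. Combined base = $66,300.
Net percentage adjustment: +60% +5% +10% = +75%. $66,300 × 1.75 = $116,025.
$116,025 is within the $875,000 maximum.

$116,025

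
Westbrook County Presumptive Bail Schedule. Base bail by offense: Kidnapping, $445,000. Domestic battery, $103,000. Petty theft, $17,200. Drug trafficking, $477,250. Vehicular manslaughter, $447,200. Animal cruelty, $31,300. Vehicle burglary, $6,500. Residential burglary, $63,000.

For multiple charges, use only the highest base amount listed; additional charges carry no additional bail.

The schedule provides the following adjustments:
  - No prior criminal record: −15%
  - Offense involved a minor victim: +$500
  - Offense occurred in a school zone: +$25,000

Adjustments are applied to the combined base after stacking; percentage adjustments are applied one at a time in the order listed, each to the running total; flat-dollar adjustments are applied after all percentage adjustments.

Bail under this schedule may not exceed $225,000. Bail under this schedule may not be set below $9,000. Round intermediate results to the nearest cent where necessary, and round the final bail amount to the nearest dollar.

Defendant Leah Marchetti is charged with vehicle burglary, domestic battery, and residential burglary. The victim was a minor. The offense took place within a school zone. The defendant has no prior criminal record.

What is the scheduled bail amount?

Base amounts from the schedule: vehicle burglary $6,500; domestic battery $103,000; residential burglary $63,000.
Stacking rule: use the highest base only. Highest is domestic battery at $103,000. Combined base = $103,000.
No prior criminal record (−15%): $103,000 × 0.85 = $87,550.
Offense involved a minor victim (+$500 flat): $87,550 + $500 = $88,050.
Offense occurred in a school zone (+$25,000 flat): $88,050 + $25,000 = $113,050.
$113,050 is within the $225,000 maximum.
$113,050 is at or above the $9,000 minimum.

$113,050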